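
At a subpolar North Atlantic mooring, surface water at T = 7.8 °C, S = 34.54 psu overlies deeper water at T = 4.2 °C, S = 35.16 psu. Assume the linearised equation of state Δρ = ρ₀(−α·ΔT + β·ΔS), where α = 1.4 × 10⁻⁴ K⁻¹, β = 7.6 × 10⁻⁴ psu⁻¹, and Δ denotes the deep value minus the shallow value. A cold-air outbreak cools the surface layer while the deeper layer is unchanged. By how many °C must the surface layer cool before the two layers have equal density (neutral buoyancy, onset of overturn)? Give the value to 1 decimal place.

Neutral buoyancy requires Δρ = 0, i.e. −α(T_deep − T_surf′) + β(S_deep − S_surf) = 0.
T_surf′ = T_deep − (β/α)·ΔS = 4.2 − (7.6 × 10⁻⁴/1.4 × 10⁻⁴)·(+0.62) = 0.834 °C.
Cooling required: 7.8 − (0.834) = 6.966 °C.

7.0 °C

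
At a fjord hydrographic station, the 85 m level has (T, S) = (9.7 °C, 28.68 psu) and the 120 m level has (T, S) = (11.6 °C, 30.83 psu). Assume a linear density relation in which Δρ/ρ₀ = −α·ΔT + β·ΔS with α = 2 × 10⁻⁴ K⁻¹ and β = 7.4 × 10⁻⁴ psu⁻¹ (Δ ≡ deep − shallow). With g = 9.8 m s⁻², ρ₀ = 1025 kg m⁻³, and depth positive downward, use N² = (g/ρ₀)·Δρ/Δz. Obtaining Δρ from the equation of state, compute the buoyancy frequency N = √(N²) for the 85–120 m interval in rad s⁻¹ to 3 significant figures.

0.0184 rad s⁻¹

ΔT = +1.9 K, ΔS = +2.15 psu (deep − shallow).
Δρ/ρ₀ = −αΔT + βΔS = -3.80 × 10⁻⁴ + 1.591 × 10⁻³ = 1.211 × 10⁻³, so Δρ ≈ 1.241 kg m⁻³.
N² = (g/ρ₀)·Δρ/Δz = g·(Δρ/ρ₀)/Δz = 9.8 × 1.211 × 10⁻³ / 35 = 3.3908 × 10⁻⁴ s⁻².
N = √(3.3908 × 10⁻⁴) = 0.018414 rad s⁻¹ ≈ 0.0184 rad s⁻¹.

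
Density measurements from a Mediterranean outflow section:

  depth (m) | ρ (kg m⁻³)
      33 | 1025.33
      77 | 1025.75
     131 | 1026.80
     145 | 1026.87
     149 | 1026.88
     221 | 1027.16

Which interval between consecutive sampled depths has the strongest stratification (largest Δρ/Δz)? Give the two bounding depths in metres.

Compute the density gradient over each adjacent pair:
  33–77 m: Δρ/Δz = 0.42/44 = 9.5 × 10⁻³ kg m⁻⁴
  77–131 m: Δρ/Δz = 1.05/54 = 0.019 kg m⁻⁴
  131–145 m: Δρ/Δz = 0.07/14 = 5.0 × 10⁻³ kg m⁻⁴
  145–149 m: Δρ/Δz = 0.01/4 = 2.5 × 10⁻³ kg m⁻⁴
  149–221 m: Δρ/Δz = 0.28/72 = 3.9 × 10⁻³ kg m⁻⁴
The largest gradient is in the 77–131 m interval — the pycnocline.

77–131 m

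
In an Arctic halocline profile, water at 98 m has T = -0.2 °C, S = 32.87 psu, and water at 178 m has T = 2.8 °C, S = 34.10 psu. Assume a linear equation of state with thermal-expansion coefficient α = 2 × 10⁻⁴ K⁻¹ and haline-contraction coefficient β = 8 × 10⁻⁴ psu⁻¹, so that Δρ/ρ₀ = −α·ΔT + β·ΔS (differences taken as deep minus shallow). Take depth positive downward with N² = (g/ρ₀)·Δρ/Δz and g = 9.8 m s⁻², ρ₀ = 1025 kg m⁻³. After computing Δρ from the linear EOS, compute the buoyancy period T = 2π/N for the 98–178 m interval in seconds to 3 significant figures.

ΔT = +3.0 K, ΔS = +1.23 psu (deep − shallow).
Δρ/ρ₀ = −αΔT + βΔS = -6.00 × 10⁻⁴ + 9.84 × 10⁻⁴ = 3.84 × 10⁻⁴, so Δρ ≈ 0.3936 kg m⁻³.
N² = (g/ρ₀)·Δρ/Δz = g·(Δρ/ρ₀)/Δz = 9.8 × 3.84 × 10⁻⁴ / 80 = 4.7040 × 10⁻⁵ s⁻².
N = √(4.7040 × 10⁻⁵) = 6.8586 × 10⁻³ rad s⁻¹ → T = 2π/N = 916.10 s ≈ 916 s.

916 s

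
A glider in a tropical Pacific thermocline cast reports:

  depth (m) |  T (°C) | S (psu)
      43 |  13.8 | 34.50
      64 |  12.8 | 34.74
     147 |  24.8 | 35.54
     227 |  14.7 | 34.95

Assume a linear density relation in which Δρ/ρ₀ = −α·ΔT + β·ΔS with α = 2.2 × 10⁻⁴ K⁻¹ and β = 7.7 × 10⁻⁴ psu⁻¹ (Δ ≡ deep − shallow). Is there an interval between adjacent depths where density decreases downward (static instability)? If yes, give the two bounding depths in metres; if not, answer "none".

64–147 m

Evaluate Δρ/ρ₀ = −αΔT + βΔS across each adjacent pair:
  43–64 m: −αΔT+βΔS = −(2.2 × 10⁻⁴)(-1.0)+(7.7 × 10⁻⁴)(+0.24) = 4.0 × 10⁻⁴ → stable
  64–147 m: −αΔT+βΔS = −(2.2 × 10⁻⁴)(+12.0)+(7.7 × 10⁻⁴)(+0.80) = -2.0 × 10⁻³ → UNSTABLE
  147–227 m: −αΔT+βΔS = −(2.2 × 10⁻⁴)(-10.1)+(7.7 × 10⁻⁴)(-0.59) = 1.8 × 10⁻³ → stable
The 64–147 m interval has Δρ < 0: lighter water underlies denser water.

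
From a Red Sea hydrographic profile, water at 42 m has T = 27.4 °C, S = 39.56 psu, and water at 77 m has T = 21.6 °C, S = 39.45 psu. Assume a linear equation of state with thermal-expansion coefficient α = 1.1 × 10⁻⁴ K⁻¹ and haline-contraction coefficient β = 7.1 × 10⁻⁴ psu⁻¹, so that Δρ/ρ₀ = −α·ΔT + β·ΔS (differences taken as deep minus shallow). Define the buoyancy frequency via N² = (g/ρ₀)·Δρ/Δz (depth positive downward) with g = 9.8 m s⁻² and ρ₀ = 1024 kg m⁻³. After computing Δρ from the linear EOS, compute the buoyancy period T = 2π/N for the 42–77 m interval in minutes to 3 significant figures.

ΔT = -5.8 K, ΔS = -0.11 psu (deep − shallow).
Δρ/ρ₀ = −αΔT + βΔS = 6.38 × 10⁻⁴ − 7.81 × 10⁻⁵ = 5.599 × 10⁻⁴, so Δρ ≈ 0.5733 kg m⁻³.
N² = (g/ρ₀)·Δρ/Δz = g·(Δρ/ρ₀)/Δz = 9.8 × 5.599 × 10⁻⁴ / 35 = 1.5677 × 10⁻⁴ s⁻².
N = √(1.5677 × 10⁻⁴) = 0.012521 rad s⁻¹ → T = 2π/N = 501.81 s = 8.3635 min ≈ 8.36 min.

8.36 min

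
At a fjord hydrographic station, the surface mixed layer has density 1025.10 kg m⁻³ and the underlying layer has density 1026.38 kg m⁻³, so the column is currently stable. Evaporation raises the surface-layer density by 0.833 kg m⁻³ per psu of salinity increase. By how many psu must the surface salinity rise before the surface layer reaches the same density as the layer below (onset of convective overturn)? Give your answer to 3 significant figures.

Density deficit of the surface layer: 1026.38 − 1025.10 = 1.28 kg m⁻³.
Required change = 1.28 / 0.833 = 1.54 psu.

1.54 psu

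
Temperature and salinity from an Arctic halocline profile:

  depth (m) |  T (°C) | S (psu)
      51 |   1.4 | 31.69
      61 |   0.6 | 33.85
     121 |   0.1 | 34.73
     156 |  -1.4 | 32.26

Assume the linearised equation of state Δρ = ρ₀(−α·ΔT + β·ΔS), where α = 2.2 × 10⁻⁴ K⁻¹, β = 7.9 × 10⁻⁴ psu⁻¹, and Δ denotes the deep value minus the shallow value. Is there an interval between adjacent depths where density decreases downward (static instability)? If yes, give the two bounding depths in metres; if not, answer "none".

Evaluate Δρ/ρ₀ = −αΔT + βΔS across each adjacent pair:
  51–61 m: −αΔT+βΔS = −(2.2 × 10⁻⁴)(-0.8)+(7.9 × 10⁻⁴)(+2.16) = 1.9 × 10⁻³ → stable
  61–121 m: −αΔT+βΔS = −(2.2 × 10⁻⁴)(-0.5)+(7.9 × 10⁻⁴)(+0.88) = 8.1 × 10⁻⁴ → stable
  121–156 m: −αΔT+βΔS = −(2.2 × 10⁻⁴)(-1.5)+(7.9 × 10⁻⁴)(-2.47) = -1.6 × 10⁻³ → UNSTABLE
The 121–156 m interval has Δρ < 0: lighter water underlies denser water.

121–156 m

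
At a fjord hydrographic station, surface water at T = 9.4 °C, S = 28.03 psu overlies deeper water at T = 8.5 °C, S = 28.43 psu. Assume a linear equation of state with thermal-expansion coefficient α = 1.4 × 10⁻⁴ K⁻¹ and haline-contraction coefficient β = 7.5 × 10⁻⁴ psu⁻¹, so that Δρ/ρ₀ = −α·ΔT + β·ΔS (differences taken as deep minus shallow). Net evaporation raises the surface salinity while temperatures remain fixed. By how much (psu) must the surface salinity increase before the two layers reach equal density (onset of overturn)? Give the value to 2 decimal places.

Neutral buoyancy requires −α(T_deep − T_surf) + β(S_deep − S_surf′) = 0.
S_surf′ = S_deep − (α/β)·ΔT = 28.43 − (1.4 × 10⁻⁴/7.5 × 10⁻⁴)·(-0.9) = 28.5980 psu.
Increase required: 28.5980 − 28.03 = 0.5680 psu.

0.57 psu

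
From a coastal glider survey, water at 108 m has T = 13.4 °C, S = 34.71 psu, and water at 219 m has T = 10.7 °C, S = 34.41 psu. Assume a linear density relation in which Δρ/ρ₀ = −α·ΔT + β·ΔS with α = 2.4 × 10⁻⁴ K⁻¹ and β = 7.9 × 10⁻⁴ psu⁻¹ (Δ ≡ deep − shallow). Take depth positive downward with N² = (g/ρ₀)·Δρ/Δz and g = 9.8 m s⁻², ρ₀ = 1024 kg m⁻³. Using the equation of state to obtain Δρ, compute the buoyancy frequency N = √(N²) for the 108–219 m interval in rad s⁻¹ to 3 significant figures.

ΔT = -2.7 K, ΔS = -0.30 psu (deep − shallow).
Δρ/ρ₀ = −αΔT + βΔS = 6.48 × 10⁻⁴ − 2.37 × 10⁻⁴ = 4.11 × 10⁻⁴, so Δρ ≈ 0.4209 kg m⁻³.
N² = (g/ρ₀)·Δρ/Δz = g·(Δρ/ρ₀)/Δz = 9.8 × 4.11 × 10⁻⁴ / 111 = 3.6286 × 10⁻⁵ s⁻².
N = √(3.6286 × 10⁻⁵) = 6.0238 × 10⁻³ rad s⁻¹ ≈ 6.02 × 10⁻³ rad s⁻¹.

6.02 × 10⁻³ rad s⁻¹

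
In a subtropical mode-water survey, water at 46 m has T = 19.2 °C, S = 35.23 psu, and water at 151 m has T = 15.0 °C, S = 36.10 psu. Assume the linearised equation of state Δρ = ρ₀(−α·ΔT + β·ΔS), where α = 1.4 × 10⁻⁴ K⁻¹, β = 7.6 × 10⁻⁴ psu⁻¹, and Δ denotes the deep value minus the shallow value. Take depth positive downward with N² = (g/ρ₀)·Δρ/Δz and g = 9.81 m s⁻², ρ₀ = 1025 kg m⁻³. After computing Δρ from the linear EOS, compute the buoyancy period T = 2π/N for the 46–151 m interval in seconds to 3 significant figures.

582 s

ΔT = -4.2 K, ΔS = +0.87 psu (deep − shallow).
Δρ/ρ₀ = −αΔT + βΔS = 5.88 × 10⁻⁴ + 6.612 × 10⁻⁴ = 1.2492 × 10⁻³, so Δρ ≈ 1.280 kg m⁻³.
N² = (g/ρ₀)·Δρ/Δz = g·(Δρ/ρ₀)/Δz = 9.81 × 1.2492 × 10⁻³ / 105 = 1.1671 × 10⁻⁴ s⁻².
N = √(1.1671 × 10⁻⁴) = 0.010803 rad s⁻¹ → T = 2π/N = 581.61 s ≈ 582 s.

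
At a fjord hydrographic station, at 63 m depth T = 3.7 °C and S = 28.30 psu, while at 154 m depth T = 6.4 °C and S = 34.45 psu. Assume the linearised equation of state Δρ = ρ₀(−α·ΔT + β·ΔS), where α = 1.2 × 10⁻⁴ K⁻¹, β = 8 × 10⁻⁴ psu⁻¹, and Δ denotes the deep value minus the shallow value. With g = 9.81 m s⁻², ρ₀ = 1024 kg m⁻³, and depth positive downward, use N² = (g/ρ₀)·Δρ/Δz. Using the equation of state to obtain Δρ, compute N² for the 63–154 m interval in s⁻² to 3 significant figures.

ΔT = +2.7 K, ΔS = +6.15 psu (deep − shallow).
Δρ/ρ₀ = −αΔT + βΔS = -3.24 × 10⁻⁴ + 4.92 × 10⁻³ = 4.596 × 10⁻³, so Δρ ≈ 4.706 kg m⁻³.
N² = (g/ρ₀)·Δρ/Δz = g·(Δρ/ρ₀)/Δz = 9.81 × 4.596 × 10⁻³ / 91 = 4.9546 × 10⁻⁴ s⁻² ≈ 4.95 × 10⁻⁴ s⁻².

4.95 × 10⁻⁴ s⁻²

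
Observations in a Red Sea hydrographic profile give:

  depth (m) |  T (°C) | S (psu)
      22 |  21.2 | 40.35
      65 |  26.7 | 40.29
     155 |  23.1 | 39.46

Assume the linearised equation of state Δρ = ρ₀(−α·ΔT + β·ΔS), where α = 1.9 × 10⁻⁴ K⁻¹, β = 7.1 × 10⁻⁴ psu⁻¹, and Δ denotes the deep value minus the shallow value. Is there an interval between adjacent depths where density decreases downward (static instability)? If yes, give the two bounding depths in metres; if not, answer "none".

22–65 m

Evaluate Δρ/ρ₀ = −αΔT + βΔS across each adjacent pair:
  22–65 m: −αΔT+βΔS = −(1.9 × 10⁻⁴)(+5.5)+(7.1 × 10⁻⁴)(-0.06) = -1.1 × 10⁻³ → UNSTABLE
  65–155 m: −αΔT+βΔS = −(1.9 × 10⁻⁴)(-3.6)+(7.1 × 10⁻⁴)(-0.83) = 9.5 × 10⁻⁵ → stable
The 22–65 m interval has Δρ < 0: lighter water underlies denser water.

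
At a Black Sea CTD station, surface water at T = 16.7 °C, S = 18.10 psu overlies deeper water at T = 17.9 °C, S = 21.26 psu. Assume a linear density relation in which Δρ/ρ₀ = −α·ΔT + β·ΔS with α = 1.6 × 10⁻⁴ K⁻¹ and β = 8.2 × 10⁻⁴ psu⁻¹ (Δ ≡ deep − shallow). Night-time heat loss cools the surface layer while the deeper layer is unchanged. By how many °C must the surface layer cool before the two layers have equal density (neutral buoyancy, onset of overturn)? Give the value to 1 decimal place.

Neutral buoyancy requires Δρ = 0, i.e. −α(T_deep − T_surf′) + β(S_deep − S_surf) = 0.
T_surf′ = T_deep − (β/α)·ΔS = 17.9 − (8.2 × 10⁻⁴/1.6 × 10⁻⁴)·(+3.16) = 1.705 °C.
Cooling required: 16.7 − (1.705) = 14.995 °C.

15.0 °C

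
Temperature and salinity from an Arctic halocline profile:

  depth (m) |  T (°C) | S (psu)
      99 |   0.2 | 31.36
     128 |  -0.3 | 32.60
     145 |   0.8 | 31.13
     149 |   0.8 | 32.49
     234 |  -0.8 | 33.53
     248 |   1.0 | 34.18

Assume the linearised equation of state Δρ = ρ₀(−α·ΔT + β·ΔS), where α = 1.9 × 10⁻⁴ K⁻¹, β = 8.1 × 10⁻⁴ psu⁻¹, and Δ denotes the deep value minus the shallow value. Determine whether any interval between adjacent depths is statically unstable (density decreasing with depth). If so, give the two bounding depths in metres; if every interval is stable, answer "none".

128–145 m

Evaluate Δρ/ρ₀ = −αΔT + βΔS across each adjacent pair:
  99–128 m: −αΔT+βΔS = −(1.9 × 10⁻⁴)(-0.5)+(8.1 × 10⁻⁴)(+1.24) = 1.1 × 10⁻³ → stable
  128–145 m: −αΔT+βΔS = −(1.9 × 10⁻⁴)(+1.1)+(8.1 × 10⁻⁴)(-1.47) = -1.4 × 10⁻³ → UNSTABLE
  145–149 m: −αΔT+βΔS = −(1.9 × 10⁻⁴)(+0.0)+(8.1 × 10⁻⁴)(+1.36) = 1.1 × 10⁻³ → stable
  149–234 m: −αΔT+βΔS = −(1.9 × 10⁻⁴)(-1.6)+(8.1 × 10⁻⁴)(+1.04) = 1.1 × 10⁻³ → stable
  234–248 m: −αΔT+βΔS = −(1.9 × 10⁻⁴)(+1.8)+(8.1 × 10⁻⁴)(+0.65) = 1.8 × 10⁻⁴ → stable
The 128–145 m interval has Δρ < 0: lighter water underlies denser water.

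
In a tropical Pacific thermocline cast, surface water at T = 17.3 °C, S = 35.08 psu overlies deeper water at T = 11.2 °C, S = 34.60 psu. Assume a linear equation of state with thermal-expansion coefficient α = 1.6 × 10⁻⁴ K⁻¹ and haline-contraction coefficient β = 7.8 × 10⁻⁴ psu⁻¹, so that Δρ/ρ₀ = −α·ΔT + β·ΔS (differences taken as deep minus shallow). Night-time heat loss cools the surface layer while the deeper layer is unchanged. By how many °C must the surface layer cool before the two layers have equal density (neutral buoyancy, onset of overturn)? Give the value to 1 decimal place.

Neutral buoyancy requires Δρ = 0, i.e. −α(T_deep − T_surf′) + β(S_deep − S_surf) = 0.
T_surf′ = T_deep − (β/α)·ΔS = 11.2 − (7.8 × 10⁻⁴/1.6 × 10⁻⁴)·(-0.48) = 13.540 °C.
Cooling required: 17.3 − (13.540) = 3.760 °C.

3.8 °C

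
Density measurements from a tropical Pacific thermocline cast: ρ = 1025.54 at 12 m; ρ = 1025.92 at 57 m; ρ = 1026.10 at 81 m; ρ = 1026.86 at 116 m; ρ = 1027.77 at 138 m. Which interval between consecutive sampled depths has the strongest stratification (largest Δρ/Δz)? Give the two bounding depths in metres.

116–138 m

Compute the density gradient over each adjacent pair:
  12–57 m: Δρ/Δz = 0.38/45 = 8.4 × 10⁻³ kg m⁻⁴
  57–81 m: Δρ/Δz = 0.18/24 = 7.5 × 10⁻³ kg m⁻⁴
  81–116 m: Δρ/Δz = 0.76/35 = 0.022 kg m⁻⁴
  116–138 m: Δρ/Δz = 0.91/22 = 0.041 kg m⁻⁴
The largest gradient is in the 116–138 m interval — the pycnocline.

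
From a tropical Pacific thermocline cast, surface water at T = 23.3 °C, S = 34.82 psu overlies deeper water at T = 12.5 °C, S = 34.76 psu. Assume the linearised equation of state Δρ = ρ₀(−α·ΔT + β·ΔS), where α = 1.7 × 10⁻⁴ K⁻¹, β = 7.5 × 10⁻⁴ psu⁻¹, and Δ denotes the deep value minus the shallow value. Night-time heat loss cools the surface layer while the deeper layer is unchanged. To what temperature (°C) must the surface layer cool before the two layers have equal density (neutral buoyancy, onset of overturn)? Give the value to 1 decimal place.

Neutral buoyancy requires Δρ = 0, i.e. −α(T_deep − T_surf′) + β(S_deep − S_surf) = 0.
T_surf′ = T_deep − (β/α)·ΔS = 12.5 − (7.5 × 10⁻⁴/1.7 × 10⁻⁴)·(-0.06) = 12.765 °C.
Cooling required: 23.3 − (12.765) = 10.535 °C.

12.8 °C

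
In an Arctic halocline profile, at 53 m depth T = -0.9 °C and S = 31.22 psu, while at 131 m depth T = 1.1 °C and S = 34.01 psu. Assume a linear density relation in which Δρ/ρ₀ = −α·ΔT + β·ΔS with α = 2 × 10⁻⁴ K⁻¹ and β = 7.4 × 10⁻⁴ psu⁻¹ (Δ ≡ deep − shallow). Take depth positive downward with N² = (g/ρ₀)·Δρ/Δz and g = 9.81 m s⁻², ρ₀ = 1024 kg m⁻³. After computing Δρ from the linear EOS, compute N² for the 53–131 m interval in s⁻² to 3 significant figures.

2.09 × 10⁻⁴ s⁻²

ΔT = +2.0 K, ΔS = +2.79 psu (deep − shallow).
Δρ/ρ₀ = −αΔT + βΔS = -4.00 × 10⁻⁴ + 2.0646 × 10⁻³ = 1.6646 × 10⁻³, so Δρ ≈ 1.705 kg m⁻³.
N² = (g/ρ₀)·Δρ/Δz = g·(Δρ/ρ₀)/Δz = 9.81 × 1.6646 × 10⁻³ / 78 = 2.0936 × 10⁻⁴ s⁻² ≈ 2.09 × 10⁻⁴ s⁻².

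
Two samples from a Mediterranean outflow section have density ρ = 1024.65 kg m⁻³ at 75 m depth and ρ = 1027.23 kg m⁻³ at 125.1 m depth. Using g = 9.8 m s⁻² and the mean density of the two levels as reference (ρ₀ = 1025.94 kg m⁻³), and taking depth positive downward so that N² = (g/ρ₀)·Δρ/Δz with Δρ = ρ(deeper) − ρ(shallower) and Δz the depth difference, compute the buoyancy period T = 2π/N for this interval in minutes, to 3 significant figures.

4.72 min

Δρ = 1027.23 − 1024.65 = 2.58 kg m⁻³ over Δz = 125.1 − 75 = 50.1 m.
N² = (9.8/1025.94) × (2.58/50.1) = 4.9191 × 10⁻⁴ s⁻².
N = √(4.9191 × 10⁻⁴) = 0.022179 rad s⁻¹, so T = 2π/N = 283.29 s = 4.7215 min ≈ 4.72 min.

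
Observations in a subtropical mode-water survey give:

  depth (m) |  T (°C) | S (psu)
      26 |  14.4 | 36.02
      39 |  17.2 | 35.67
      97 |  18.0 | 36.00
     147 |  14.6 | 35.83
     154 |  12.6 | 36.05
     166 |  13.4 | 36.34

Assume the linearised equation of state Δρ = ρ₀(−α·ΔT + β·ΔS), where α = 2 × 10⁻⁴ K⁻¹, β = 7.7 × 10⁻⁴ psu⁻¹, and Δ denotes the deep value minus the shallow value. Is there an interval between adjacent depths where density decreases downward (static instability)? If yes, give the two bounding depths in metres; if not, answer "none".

Evaluate Δρ/ρ₀ = −αΔT + βΔS across each adjacent pair:
  26–39 m: −αΔT+βΔS = −(2 × 10⁻⁴)(+2.8)+(7.7 × 10⁻⁴)(-0.35) = -8.3 × 10⁻⁴ → UNSTABLE
  39–97 m: −αΔT+βΔS = −(2 × 10⁻⁴)(+0.8)+(7.7 × 10⁻⁴)(+0.33) = 9.4 × 10⁻⁵ → stable
  97–147 m: −αΔT+βΔS = −(2 × 10⁻⁴)(-3.4)+(7.7 × 10⁻⁴)(-0.17) = 5.5 × 10⁻⁴ → stable
  147–154 m: −αΔT+βΔS = −(2 × 10⁻⁴)(-2.0)+(7.7 × 10⁻⁴)(+0.22) = 5.7 × 10⁻⁴ → stable
  154–166 m: −αΔT+βΔS = −(2 × 10⁻⁴)(+0.8)+(7.7 × 10⁻⁴)(+0.29) = 6.3 × 10⁻⁵ → stable
The 26–39 m interval has Δρ < 0: lighter water underlies denser water.

26–39 m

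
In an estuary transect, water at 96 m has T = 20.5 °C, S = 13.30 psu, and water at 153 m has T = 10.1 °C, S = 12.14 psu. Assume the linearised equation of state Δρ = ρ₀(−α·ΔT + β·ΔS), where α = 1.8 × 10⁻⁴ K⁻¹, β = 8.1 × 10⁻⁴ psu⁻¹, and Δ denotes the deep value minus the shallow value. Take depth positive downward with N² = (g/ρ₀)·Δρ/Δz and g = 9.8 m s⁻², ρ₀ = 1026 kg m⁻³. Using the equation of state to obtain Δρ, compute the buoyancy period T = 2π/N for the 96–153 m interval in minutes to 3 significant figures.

8.27 min

ΔT = -10.4 K, ΔS = -1.16 psu (deep − shallow).
Δρ/ρ₀ = −αΔT + βΔS = 1.872 × 10⁻³ − 9.396 × 10⁻⁴ = 9.324 × 10⁻⁴, so Δρ ≈ 0.9566 kg m⁻³.
N² = (g/ρ₀)·Δρ/Δz = g·(Δρ/ρ₀)/Δz = 9.8 × 9.324 × 10⁻⁴ / 57 = 1.6031 × 10⁻⁴ s⁻².
N = √(1.6031 × 10⁻⁴) = 0.012661 rad s⁻¹ → T = 2π/N = 496.26 s = 8.2710 min ≈ 8.27 min.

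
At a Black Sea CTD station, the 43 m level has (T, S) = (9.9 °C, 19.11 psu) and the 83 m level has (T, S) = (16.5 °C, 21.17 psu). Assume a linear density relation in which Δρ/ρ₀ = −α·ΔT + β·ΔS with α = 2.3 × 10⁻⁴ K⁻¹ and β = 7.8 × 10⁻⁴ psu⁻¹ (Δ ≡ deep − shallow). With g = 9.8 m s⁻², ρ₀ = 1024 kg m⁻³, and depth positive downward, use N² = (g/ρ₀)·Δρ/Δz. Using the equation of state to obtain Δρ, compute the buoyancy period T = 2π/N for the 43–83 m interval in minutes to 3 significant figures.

ΔT = +6.6 K, ΔS = +2.06 psu (deep − shallow).
Δρ/ρ₀ = −αΔT + βΔS = -1.518 × 10⁻³ + 1.6068 × 10⁻³ = 8.88 × 10⁻⁵, so Δρ ≈ 0.09093 kg m⁻³.
N² = (g/ρ₀)·Δρ/Δz = g·(Δρ/ρ₀)/Δz = 9.8 × 8.88 × 10⁻⁵ / 40 = 2.1756 × 10⁻⁵ s⁻².
N = √(2.1756 × 10⁻⁵) = 4.6643 × 10⁻³ rad s⁻¹ → T = 2π/N = 1.3471 × 10³ s = 22.452 min ≈ 22.5 min.

22.5 min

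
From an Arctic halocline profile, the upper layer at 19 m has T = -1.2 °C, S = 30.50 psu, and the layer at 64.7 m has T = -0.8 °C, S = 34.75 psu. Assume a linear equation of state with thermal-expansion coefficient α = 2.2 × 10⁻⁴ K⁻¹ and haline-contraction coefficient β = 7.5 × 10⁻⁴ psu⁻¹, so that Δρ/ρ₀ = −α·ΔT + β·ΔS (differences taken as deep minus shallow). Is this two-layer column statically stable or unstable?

stable

ΔT = -0.8 − -1.2 = +0.4 K and ΔS = 34.75 − 30.50 = +4.25 psu (deep − shallow).
−αΔT = -8.80 × 10⁻⁵; βΔS = 3.1875 × 10⁻³; sum Δρ/ρ₀ = 3.0995 × 10⁻³.
Δρ/ρ₀ > 0, so Δρ > 0: deeper water is denser → statically stable.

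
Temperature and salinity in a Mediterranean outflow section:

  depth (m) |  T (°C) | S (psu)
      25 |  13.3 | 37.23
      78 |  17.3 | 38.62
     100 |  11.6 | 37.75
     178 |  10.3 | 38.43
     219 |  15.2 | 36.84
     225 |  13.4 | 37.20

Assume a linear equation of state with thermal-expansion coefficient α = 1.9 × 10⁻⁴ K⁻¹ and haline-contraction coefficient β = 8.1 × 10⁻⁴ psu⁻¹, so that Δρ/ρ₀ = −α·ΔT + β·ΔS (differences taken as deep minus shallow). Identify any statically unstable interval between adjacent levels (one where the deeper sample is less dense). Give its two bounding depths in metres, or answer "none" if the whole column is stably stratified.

Evaluate Δρ/ρ₀ = −αΔT + βΔS across each adjacent pair:
  25–78 m: −αΔT+βΔS = −(1.9 × 10⁻⁴)(+4.0)+(8.1 × 10⁻⁴)(+1.39) = 3.7 × 10⁻⁴ → stable
  78–100 m: −αΔT+βΔS = −(1.9 × 10⁻⁴)(-5.7)+(8.1 × 10⁻⁴)(-0.87) = 3.8 × 10⁻⁴ → stable
  100–178 m: −αΔT+βΔS = −(1.9 × 10⁻⁴)(-1.3)+(8.1 × 10⁻⁴)(+0.68) = 8.0 × 10⁻⁴ → stable
  178–219 m: −αΔT+βΔS = −(1.9 × 10⁻⁴)(+4.9)+(8.1 × 10⁻⁴)(-1.59) = -2.2 × 10⁻³ → UNSTABLE
  219–225 m: −αΔT+βΔS = −(1.9 × 10⁻⁴)(-1.8)+(8.1 × 10⁻⁴)(+0.36) = 6.3 × 10⁻⁴ → stable
The 178–219 m interval has Δρ < 0: lighter water underlies denser water.

178–219 m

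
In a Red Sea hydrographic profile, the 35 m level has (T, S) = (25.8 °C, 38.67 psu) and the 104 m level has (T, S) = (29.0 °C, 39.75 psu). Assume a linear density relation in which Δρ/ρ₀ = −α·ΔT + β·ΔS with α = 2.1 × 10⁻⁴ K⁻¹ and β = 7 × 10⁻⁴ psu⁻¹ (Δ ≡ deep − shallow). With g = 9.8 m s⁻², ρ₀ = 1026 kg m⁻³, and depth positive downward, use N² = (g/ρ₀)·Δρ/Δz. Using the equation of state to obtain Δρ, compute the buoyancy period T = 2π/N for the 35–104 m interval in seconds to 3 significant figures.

1.82 × 10³ s

ΔT = +3.2 K, ΔS = +1.08 psu (deep − shallow).
Δρ/ρ₀ = −αΔT + βΔS = -6.72 × 10⁻⁴ + 7.56 × 10⁻⁴ = 8.40 × 10⁻⁵, so Δρ ≈ 0.08618 kg m⁻³.
N² = (g/ρ₀)·Δρ/Δz = g·(Δρ/ρ₀)/Δz = 9.8 × 8.40 × 10⁻⁵ / 69 = 1.1930 × 10⁻⁵ s⁻².
N = √(1.1930 × 10⁻⁵) = 3.4540 × 10⁻³ rad s⁻¹ → T = 2π/N = 1.8191 × 10³ s ≈ 1.82 × 10³ s.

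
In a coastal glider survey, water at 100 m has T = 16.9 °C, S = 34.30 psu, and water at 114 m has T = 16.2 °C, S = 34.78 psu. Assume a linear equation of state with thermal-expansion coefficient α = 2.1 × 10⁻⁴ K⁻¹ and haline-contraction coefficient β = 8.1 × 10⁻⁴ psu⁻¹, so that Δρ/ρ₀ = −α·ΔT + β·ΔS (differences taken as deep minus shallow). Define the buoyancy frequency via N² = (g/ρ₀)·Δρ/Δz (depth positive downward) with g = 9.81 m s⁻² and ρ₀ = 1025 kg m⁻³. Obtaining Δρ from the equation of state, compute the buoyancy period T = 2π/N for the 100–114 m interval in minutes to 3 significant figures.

5.40 min

ΔT = -0.7 K, ΔS = +0.48 psu (deep − shallow).
Δρ/ρ₀ = −αΔT + βΔS = 1.47 × 10⁻⁴ + 3.888 × 10⁻⁴ = 5.358 × 10⁻⁴, so Δρ ≈ 0.5492 kg m⁻³.
N² = (g/ρ₀)·Δρ/Δz = g·(Δρ/ρ₀)/Δz = 9.81 × 5.358 × 10⁻⁴ / 14 = 3.7544 × 10⁻⁴ s⁻².
N = √(3.7544 × 10⁻⁴) = 0.019376 rad s⁻¹ → T = 2π/N = 324.28 s = 5.4047 min ≈ 5.40 min.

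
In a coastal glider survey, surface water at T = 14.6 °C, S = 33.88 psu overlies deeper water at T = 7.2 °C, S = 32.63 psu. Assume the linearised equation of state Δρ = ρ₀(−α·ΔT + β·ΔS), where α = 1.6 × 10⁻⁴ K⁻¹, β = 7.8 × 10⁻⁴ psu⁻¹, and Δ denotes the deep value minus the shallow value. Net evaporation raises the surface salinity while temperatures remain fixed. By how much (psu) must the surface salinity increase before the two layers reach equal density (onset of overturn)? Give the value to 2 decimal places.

0.27 psu

Neutral buoyancy requires −α(T_deep − T_surf) + β(S_deep − S_surf′) = 0.
S_surf′ = S_deep − (α/β)·ΔT = 32.63 − (1.6 × 10⁻⁴/7.8 × 10⁻⁴)·(-7.4) = 34.1479 psu.
Increase required: 34.1479 − 33.88 = 0.2679 psu.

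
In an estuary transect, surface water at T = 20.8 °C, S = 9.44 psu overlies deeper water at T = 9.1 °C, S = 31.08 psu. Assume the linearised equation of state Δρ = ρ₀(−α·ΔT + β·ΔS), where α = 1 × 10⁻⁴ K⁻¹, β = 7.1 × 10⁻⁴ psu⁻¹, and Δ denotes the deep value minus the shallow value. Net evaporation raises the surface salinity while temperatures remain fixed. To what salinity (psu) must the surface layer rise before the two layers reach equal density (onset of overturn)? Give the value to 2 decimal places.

Neutral buoyancy requires −α(T_deep − T_surf) + β(S_deep − S_surf′) = 0.
S_surf′ = S_deep − (α/β)·ΔT = 31.08 − (1 × 10⁻⁴/7.1 × 10⁻⁴)·(-11.7) = 32.7279 psu.
Increase required: 32.7279 − 9.44 = 23.2879 psu.

32.73 psu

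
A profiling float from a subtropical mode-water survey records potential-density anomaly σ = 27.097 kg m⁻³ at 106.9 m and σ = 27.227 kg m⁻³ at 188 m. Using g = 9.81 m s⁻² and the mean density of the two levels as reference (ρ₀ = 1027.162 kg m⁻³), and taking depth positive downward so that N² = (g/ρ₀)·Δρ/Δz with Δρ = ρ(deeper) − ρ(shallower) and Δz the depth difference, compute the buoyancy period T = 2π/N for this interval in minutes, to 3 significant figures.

Δρ = 1027.227 − 1027.097 = 0.130 kg m⁻³ over Δz = 188 − 106.9 = 81.1 m.
N² = (9.81/1027.162) × (0.130/81.1) = 1.5309 × 10⁻⁵ s⁻².
N = √(1.5309 × 10⁻⁵) = 3.9127 × 10⁻³ rad s⁻¹, so T = 2π/N = 1.6058 × 10³ s = 26.763 min ≈ 26.8 min.

26.8 min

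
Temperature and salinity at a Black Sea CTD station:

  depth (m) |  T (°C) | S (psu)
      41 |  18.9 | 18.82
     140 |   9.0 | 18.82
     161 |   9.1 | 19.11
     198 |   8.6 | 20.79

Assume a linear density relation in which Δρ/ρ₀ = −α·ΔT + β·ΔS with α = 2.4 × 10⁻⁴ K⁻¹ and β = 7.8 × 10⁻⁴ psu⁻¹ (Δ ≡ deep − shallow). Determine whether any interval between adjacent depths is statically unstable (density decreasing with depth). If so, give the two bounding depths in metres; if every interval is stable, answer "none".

Evaluate Δρ/ρ₀ = −αΔT + βΔS across each adjacent pair:
  41–140 m: −αΔT+βΔS = −(2.4 × 10⁻⁴)(-9.9)+(7.8 × 10⁻⁴)(+0.00) = 2.4 × 10⁻³ → stable
  140–161 m: −αΔT+βΔS = −(2.4 × 10⁻⁴)(+0.1)+(7.8 × 10⁻⁴)(+0.29) = 2.0 × 10⁻⁴ → stable
  161–198 m: −αΔT+βΔS = −(2.4 × 10⁻⁴)(-0.5)+(7.8 × 10⁻⁴)(+1.68) = 1.4 × 10⁻³ → stable
Every interval has Δρ > 0: the column is stably stratified throughout.

none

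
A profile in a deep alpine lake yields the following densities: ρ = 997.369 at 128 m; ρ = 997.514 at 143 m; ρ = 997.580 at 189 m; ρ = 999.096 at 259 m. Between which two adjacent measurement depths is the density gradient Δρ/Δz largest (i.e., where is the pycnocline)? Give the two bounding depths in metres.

189–259 m

Compute the density gradient over each adjacent pair:
  128–143 m: Δρ/Δz = 0.145/15 = 9.7 × 10⁻³ kg m⁻⁴
  143–189 m: Δρ/Δz = 0.066/46 = 1.4 × 10⁻³ kg m⁻⁴
  189–259 m: Δρ/Δz = 1.516/70 = 0.022 kg m⁻⁴
The largest gradient is in the 189–259 m interval — the pycnocline.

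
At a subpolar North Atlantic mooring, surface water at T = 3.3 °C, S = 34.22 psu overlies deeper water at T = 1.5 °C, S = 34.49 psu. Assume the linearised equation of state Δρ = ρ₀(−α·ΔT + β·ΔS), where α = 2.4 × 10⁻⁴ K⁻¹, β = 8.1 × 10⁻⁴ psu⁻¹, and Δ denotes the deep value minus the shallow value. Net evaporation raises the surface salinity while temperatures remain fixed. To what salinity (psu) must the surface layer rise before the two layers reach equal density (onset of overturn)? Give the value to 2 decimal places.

35.02 psu

Neutral buoyancy requires −α(T_deep − T_surf) + β(S_deep − S_surf′) = 0.
S_surf′ = S_deep − (α/β)·ΔT = 34.49 − (2.4 × 10⁻⁴/8.1 × 10⁻⁴)·(-1.8) = 35.0233 psu.
Increase required: 35.0233 − 34.22 = 0.8033 psu.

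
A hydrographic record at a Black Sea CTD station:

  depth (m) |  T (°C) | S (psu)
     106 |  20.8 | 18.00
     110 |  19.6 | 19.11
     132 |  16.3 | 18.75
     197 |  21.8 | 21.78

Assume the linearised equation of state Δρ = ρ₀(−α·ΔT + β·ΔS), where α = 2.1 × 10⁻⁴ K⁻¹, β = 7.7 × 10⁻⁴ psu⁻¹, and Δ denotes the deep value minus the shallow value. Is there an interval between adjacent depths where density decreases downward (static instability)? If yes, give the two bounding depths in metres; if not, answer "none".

none

Evaluate Δρ/ρ₀ = −αΔT + βΔS across each adjacent pair:
  106–110 m: −αΔT+βΔS = −(2.1 × 10⁻⁴)(-1.2)+(7.7 × 10⁻⁴)(+1.11) = 1.1 × 10⁻³ → stable
  110–132 m: −αΔT+βΔS = −(2.1 × 10⁻⁴)(-3.3)+(7.7 × 10⁻⁴)(-0.36) = 4.2 × 10⁻⁴ → stable
  132–197 m: −αΔT+βΔS = −(2.1 × 10⁻⁴)(+5.5)+(7.7 × 10⁻⁴)(+3.03) = 1.2 × 10⁻³ → stable
Every interval has Δρ > 0: the column is stably stratified throughout.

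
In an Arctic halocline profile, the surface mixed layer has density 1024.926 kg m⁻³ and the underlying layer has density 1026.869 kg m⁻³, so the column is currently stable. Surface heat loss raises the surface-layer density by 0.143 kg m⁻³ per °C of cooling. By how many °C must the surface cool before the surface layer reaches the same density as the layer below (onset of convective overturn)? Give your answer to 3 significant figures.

13.6 °C

Density deficit of the surface layer: 1026.869 − 1024.926 = 1.943 kg m⁻³.
Required change = 1.943 / 0.143 = 13.6 °C.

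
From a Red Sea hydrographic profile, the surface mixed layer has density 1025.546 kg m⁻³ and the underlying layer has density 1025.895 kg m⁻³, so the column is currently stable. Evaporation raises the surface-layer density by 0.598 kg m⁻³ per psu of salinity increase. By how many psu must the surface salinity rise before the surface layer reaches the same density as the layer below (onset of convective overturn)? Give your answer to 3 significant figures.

Density deficit of the surface layer: 1025.895 − 1025.546 = 0.349 kg m⁻³.
Required change = 0.349 / 0.598 = 0.584 psu.

0.584 psu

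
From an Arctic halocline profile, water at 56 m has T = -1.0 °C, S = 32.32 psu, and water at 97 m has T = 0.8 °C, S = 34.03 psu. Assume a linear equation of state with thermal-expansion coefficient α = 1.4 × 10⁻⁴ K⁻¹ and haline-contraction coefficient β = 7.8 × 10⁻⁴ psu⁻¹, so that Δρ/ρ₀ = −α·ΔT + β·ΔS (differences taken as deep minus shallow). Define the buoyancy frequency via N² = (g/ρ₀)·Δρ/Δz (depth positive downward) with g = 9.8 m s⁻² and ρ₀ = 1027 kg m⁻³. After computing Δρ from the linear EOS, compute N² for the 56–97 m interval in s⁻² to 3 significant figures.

ΔT = +1.8 K, ΔS = +1.71 psu (deep − shallow).
Δρ/ρ₀ = −αΔT + βΔS = -2.52 × 10⁻⁴ + 1.3338 × 10⁻³ = 1.0818 × 10⁻³, so Δρ ≈ 1.111 kg m⁻³.
N² = (g/ρ₀)·Δρ/Δz = g·(Δρ/ρ₀)/Δz = 9.8 × 1.0818 × 10⁻³ / 41 = 2.5858 × 10⁻⁴ s⁻² ≈ 2.59 × 10⁻⁴ s⁻².

2.59 × 10⁻⁴ s⁻²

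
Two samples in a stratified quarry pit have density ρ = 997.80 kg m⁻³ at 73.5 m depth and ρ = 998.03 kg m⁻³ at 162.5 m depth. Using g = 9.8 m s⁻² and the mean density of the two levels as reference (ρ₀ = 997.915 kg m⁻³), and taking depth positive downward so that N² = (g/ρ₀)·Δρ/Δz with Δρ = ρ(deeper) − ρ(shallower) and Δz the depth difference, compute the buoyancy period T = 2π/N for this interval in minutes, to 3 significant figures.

Δρ = 998.03 − 997.80 = 0.23 kg m⁻³ over Δz = 162.5 − 73.5 = 89 m.
N² = (9.8/997.915) × (0.23/89) = 2.5379 × 10⁻⁵ s⁻².
N = √(2.5379 × 10⁻⁵) = 5.0378 × 10⁻³ rad s⁻¹, so T = 2π/N = 1.2472 × 10³ s = 20.787 min ≈ 20.8 min.

20.8 min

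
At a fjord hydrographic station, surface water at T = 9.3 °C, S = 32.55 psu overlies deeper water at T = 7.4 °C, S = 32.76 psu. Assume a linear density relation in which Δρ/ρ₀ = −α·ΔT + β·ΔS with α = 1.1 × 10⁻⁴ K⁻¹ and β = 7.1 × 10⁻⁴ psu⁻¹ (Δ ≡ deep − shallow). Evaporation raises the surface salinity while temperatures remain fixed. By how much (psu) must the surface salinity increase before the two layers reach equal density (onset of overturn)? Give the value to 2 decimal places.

0.50 psu

Neutral buoyancy requires −α(T_deep − T_surf) + β(S_deep − S_surf′) = 0.
S_surf′ = S_deep − (α/β)·ΔT = 32.76 − (1.1 × 10⁻⁴/7.1 × 10⁻⁴)·(-1.9) = 33.0544 psu.
Increase required: 33.0544 − 32.55 = 0.5044 psu.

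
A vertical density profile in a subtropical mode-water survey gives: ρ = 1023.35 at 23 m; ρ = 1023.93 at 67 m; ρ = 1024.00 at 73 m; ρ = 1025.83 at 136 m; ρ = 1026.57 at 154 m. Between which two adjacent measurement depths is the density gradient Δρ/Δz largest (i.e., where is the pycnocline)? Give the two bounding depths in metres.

136–154 m

Compute the density gradient over each adjacent pair:
  23–67 m: Δρ/Δz = 0.58/44 = 0.013 kg m⁻⁴
  67–73 m: Δρ/Δz = 0.07/6 = 0.012 kg m⁻⁴
  73–136 m: Δρ/Δz = 1.83/63 = 0.029 kg m⁻⁴
  136–154 m: Δρ/Δz = 0.74/18 = 0.041 kg m⁻⁴
The largest gradient is in the 136–154 m interval — the pycnocline.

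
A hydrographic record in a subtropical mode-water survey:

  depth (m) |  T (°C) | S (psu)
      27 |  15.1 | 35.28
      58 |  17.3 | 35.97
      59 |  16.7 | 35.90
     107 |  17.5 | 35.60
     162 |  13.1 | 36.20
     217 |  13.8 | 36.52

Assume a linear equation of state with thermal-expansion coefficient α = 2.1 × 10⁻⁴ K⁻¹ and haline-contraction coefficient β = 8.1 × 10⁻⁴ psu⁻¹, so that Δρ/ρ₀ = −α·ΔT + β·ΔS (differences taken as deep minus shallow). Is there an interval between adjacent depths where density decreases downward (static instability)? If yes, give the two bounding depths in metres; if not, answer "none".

59–107 m

Evaluate Δρ/ρ₀ = −αΔT + βΔS across each adjacent pair:
  27–58 m: −αΔT+βΔS = −(2.1 × 10⁻⁴)(+2.2)+(8.1 × 10⁻⁴)(+0.69) = 9.7 × 10⁻⁵ → stable
  58–59 m: −αΔT+βΔS = −(2.1 × 10⁻⁴)(-0.6)+(8.1 × 10⁻⁴)(-0.07) = 6.9 × 10⁻⁵ → stable
  59–107 m: −αΔT+βΔS = −(2.1 × 10⁻⁴)(+0.8)+(8.1 × 10⁻⁴)(-0.30) = -4.1 × 10⁻⁴ → UNSTABLE
  107–162 m: −αΔT+βΔS = −(2.1 × 10⁻⁴)(-4.4)+(8.1 × 10⁻⁴)(+0.60) = 1.4 × 10⁻³ → stable
  162–217 m: −αΔT+βΔS = −(2.1 × 10⁻⁴)(+0.7)+(8.1 × 10⁻⁴)(+0.32) = 1.1 × 10⁻⁴ → stable
The 59–107 m interval has Δρ < 0: lighter water underlies denser water.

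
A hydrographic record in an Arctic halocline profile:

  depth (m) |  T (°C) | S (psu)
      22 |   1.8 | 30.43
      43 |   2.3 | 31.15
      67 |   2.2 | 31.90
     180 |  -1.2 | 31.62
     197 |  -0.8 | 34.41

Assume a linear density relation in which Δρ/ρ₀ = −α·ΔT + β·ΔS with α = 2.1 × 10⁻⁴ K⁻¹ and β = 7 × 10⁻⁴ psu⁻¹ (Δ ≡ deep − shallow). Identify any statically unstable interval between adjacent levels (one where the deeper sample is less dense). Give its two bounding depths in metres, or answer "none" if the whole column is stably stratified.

none

Evaluate Δρ/ρ₀ = −αΔT + βΔS across each adjacent pair:
  22–43 m: −αΔT+βΔS = −(2.1 × 10⁻⁴)(+0.5)+(7 × 10⁻⁴)(+0.72) = 4.0 × 10⁻⁴ → stable
  43–67 m: −αΔT+βΔS = −(2.1 × 10⁻⁴)(-0.1)+(7 × 10⁻⁴)(+0.75) = 5.5 × 10⁻⁴ → stable
  67–180 m: −αΔT+βΔS = −(2.1 × 10⁻⁴)(-3.4)+(7 × 10⁻⁴)(-0.28) = 5.2 × 10⁻⁴ → stable
  180–197 m: −αΔT+βΔS = −(2.1 × 10⁻⁴)(+0.4)+(7 × 10⁻⁴)(+2.79) = 1.9 × 10⁻³ → stable
Every interval has Δρ > 0: the column is stably stratified throughout.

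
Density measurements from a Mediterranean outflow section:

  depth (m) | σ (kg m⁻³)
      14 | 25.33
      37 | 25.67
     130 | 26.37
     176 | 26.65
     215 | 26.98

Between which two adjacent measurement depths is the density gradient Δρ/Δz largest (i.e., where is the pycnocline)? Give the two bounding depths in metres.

14–37 m

Compute the density gradient over each adjacent pair:
  14–37 m: Δρ/Δz = 0.34/23 = 0.015 kg m⁻⁴
  37–130 m: Δρ/Δz = 0.70/93 = 7.5 × 10⁻³ kg m⁻⁴
  130–176 m: Δρ/Δz = 0.28/46 = 6.1 × 10⁻³ kg m⁻⁴
  176–215 m: Δρ/Δz = 0.33/39 = 8.5 × 10⁻³ kg m⁻⁴
The largest gradient is in the 14–37 m interval — the pycnocline.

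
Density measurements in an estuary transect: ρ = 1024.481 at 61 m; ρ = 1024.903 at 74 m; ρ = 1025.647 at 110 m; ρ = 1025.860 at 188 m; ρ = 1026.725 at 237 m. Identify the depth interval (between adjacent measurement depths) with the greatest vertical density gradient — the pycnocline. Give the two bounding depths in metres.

Compute the density gradient over each adjacent pair:
  61–74 m: Δρ/Δz = 0.422/13 = 0.032 kg m⁻⁴
  74–110 m: Δρ/Δz = 0.744/36 = 0.021 kg m⁻⁴
  110–188 m: Δρ/Δz = 0.213/78 = 2.7 × 10⁻³ kg m⁻⁴
  188–237 m: Δρ/Δz = 0.865/49 = 0.018 kg m⁻⁴
The largest gradient is in the 61–74 m interval — the pycnocline.

61–74 m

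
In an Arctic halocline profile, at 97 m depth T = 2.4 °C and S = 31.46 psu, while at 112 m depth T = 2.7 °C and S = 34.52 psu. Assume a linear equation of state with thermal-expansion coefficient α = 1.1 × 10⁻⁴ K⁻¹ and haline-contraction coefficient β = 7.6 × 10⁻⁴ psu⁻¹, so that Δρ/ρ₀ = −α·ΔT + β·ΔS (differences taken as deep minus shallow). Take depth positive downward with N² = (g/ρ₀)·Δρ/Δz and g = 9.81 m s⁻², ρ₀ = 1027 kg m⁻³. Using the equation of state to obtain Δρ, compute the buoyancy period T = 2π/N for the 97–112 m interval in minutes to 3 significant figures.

ΔT = +0.3 K, ΔS = +3.06 psu (deep − shallow).
Δρ/ρ₀ = −αΔT + βΔS = -3.30 × 10⁻⁵ + 2.3256 × 10⁻³ = 2.2926 × 10⁻³, so Δρ ≈ 2.355 kg m⁻³.
N² = (g/ρ₀)·Δρ/Δz = g·(Δρ/ρ₀)/Δz = 9.81 × 2.2926 × 10⁻³ / 15 = 1.4994 × 10⁻³ s⁻².
N = √(1.4994 × 10⁻³) = 0.038722 rad s⁻¹ → T = 2π/N = 162.26 s = 2.7043 min ≈ 2.70 min.

2.70 min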